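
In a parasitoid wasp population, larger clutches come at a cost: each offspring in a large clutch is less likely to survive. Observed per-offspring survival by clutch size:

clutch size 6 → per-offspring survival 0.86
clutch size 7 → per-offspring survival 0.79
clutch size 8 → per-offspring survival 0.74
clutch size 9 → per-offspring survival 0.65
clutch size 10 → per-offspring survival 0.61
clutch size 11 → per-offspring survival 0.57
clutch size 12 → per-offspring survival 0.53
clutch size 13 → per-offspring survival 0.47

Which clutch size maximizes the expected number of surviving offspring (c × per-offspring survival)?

Expected surviving offspring = c × s(c):
  c=6: 6 × 0.86 = 5.160
  c=7: 7 × 0.79 = 5.530
  c=8: 8 × 0.74 = 5.920
  c=9: 9 × 0.65 = 5.850
  c=10: 10 × 0.61 = 6.100
  c=11: 11 × 0.57 = 6.270
  c=12: 12 × 0.53 = 6.360
  c=13: 13 × 0.47 = 6.110
Maximum at c = 12 (6.360 surviving offspring).

12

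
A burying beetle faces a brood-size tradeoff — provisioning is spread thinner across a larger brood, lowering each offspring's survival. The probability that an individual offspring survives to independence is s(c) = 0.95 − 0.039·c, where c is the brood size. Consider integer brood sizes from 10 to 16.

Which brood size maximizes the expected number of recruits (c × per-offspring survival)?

12

Expected recruits = c × s(c):
  c=10: 10 × 0.560 = 5.600
  c=11: 11 × 0.521 = 5.731
  c=12: 12 × 0.482 = 5.784
  c=13: 13 × 0.443 = 5.759
  c=14: 14 × 0.404 = 5.656
  c=15: 15 × 0.365 = 5.475
  c=16: 16 × 0.326 = 5.216
Maximum at c = 12 (5.784 recruits).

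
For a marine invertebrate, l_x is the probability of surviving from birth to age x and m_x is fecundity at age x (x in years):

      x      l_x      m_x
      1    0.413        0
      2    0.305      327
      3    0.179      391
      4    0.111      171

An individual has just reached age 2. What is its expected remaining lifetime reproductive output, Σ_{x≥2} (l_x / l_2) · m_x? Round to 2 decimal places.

l_2 = 0.305. Conditional survival from age 2 to x is l_x / l_2.
  x=2: (0.305/0.305) × 327 = 327.0000
  x=3: (0.179/0.305) × 391 = 229.4721
  x=4: (0.111/0.305) × 171 = 62.2328
Sum = 327.0000 + 229.4721 + 62.2328 = 618.7049

618.70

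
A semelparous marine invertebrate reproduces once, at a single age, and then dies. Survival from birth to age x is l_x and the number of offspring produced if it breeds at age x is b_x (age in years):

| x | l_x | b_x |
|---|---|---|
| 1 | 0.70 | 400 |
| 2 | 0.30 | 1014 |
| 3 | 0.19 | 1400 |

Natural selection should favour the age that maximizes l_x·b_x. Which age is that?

Expected offspring if breeding at age x = l_x × b_x:
  age 1: 0.70 × 400 = 280.000
  age 2: 0.30 × 1014 = 304.200
  age 3: 0.19 × 1400 = 266.000
Maximum at age 2 (304.200).

2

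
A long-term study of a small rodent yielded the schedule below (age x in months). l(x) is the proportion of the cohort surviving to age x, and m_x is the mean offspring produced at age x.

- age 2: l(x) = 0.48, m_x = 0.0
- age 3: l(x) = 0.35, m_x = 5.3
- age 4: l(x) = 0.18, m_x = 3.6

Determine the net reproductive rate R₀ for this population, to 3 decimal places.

2.503

R₀ = Σ l(x) m_x:
  age 2: 0.48 × 0.0 = 0.0000
  age 3: 0.35 × 5.3 = 1.8550
  age 4: 0.18 × 3.6 = 0.6480
R₀ = 0.0000 + 1.8550 + 0.6480 = 2.5030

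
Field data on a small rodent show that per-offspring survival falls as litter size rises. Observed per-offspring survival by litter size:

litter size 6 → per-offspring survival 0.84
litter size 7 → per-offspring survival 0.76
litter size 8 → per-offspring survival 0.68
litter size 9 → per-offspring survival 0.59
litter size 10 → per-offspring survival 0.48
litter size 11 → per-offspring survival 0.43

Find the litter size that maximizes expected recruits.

Expected recruits = c × s(c):
  c=6: 6 × 0.84 = 5.040
  c=7: 7 × 0.76 = 5.320
  c=8: 8 × 0.68 = 5.440
  c=9: 9 × 0.59 = 5.310
  c=10: 10 × 0.48 = 4.800
  c=11: 11 × 0.43 = 4.730
Maximum at c = 8 (5.440 recruits).

8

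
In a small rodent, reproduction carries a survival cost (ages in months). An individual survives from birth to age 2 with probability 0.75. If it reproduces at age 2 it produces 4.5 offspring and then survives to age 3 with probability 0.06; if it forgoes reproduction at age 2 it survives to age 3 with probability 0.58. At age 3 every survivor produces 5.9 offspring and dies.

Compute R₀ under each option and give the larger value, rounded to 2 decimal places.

breed at age 2: R₀ = 0.75 × (4.5 + 0.06 × 5.9) = 0.75 × 4.8540 = 3.6405
delay to age 3: R₀ = 0.75 × (0.58 × 5.9) = 0.75 × 3.4220 = 2.5665
Higher: breed at age 2 (3.6405).

3.64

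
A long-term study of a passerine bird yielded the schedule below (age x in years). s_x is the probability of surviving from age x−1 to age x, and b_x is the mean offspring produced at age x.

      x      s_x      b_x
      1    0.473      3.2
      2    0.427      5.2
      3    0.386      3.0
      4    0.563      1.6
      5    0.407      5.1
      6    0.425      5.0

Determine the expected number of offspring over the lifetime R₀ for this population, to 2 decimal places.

Survivorship from birth: l_x = s_1·s_2·…·s_x.
  l_1 = 0.47300
  l_2 = 0.20197
  l_3 = 0.07796
  l_4 = 0.04389
  l_5 = 0.01786
  l_6 = 0.00759
R₀ = Σ l_x b_x:
  age 1: 0.47300 × 3.2 = 1.5136
  age 2: 0.20197 × 5.2 = 1.0502
  age 3: 0.07796 × 3.0 = 0.2339
  age 4: 0.04389 × 1.6 = 0.0702
  age 5: 0.01786 × 5.1 = 0.0911
  age 6: 0.00759 × 5.0 = 0.0380
R₀ = 1.5136 + 1.0502 + 0.2339 + 0.0702 + 0.0911 + 0.0380 = 2.9970

3.00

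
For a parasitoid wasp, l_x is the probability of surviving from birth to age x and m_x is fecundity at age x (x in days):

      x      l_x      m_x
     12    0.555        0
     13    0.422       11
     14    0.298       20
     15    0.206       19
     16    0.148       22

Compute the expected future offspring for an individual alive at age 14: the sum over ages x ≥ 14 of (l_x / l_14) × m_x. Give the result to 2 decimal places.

l_14 = 0.298. Conditional survival from age 14 to x is l_x / l_14.
  x=14: (0.298/0.298) × 20 = 20.0000
  x=15: (0.206/0.298) × 19 = 13.1342
  x=16: (0.148/0.298) × 22 = 10.9262
Sum = 20.0000 + 13.1342 + 10.9262 = 44.0604

44.06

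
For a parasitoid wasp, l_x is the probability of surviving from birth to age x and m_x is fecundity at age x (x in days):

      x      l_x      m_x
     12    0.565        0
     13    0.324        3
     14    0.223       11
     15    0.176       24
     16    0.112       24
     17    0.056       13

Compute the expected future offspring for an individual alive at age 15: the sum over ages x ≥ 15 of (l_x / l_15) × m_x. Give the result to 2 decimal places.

43.41

l_15 = 0.176. Conditional survival from age 15 to x is l_x / l_15.
  x=15: (0.176/0.176) × 24 = 24.0000
  x=16: (0.112/0.176) × 24 = 15.2727
  x=17: (0.056/0.176) × 13 = 4.1364
Sum = 24.0000 + 15.2727 + 4.1364 = 43.4091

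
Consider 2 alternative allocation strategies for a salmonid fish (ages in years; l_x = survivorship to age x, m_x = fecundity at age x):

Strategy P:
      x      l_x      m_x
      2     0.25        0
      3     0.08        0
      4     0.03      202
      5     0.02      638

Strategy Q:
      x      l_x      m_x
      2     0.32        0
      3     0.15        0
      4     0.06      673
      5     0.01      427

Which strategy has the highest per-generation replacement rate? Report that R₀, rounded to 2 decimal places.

Strategy P: R₀ = 0.25×0 + 0.08×0 + 0.03×202 + 0.02×638 = 18.8200
Strategy Q: R₀ = 0.32×0 + 0.15×0 + 0.06×673 + 0.01×427 = 44.6500
Highest R₀: strategy Q with 44.6500.

44.65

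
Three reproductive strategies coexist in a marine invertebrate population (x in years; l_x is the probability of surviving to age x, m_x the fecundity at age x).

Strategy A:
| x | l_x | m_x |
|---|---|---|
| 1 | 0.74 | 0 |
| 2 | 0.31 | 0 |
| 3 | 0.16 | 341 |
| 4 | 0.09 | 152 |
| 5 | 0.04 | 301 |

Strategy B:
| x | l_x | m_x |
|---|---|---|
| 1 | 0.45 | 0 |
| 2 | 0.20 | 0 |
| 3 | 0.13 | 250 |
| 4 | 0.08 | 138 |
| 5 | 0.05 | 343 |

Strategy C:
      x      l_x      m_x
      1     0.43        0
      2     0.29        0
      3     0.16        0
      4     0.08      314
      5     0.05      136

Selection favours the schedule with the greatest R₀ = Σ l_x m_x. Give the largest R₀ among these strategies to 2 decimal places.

80.28

Strategy A: R₀ = 0.74×0 + 0.31×0 + 0.16×341 + 0.09×152 + 0.04×301 = 80.2800
Strategy B: R₀ = 0.45×0 + 0.20×0 + 0.13×250 + 0.08×138 + 0.05×343 = 60.6900
Strategy C: R₀ = 0.43×0 + 0.29×0 + 0.16×0 + 0.08×314 + 0.05×136 = 31.9200
Highest R₀: strategy A with 80.2800.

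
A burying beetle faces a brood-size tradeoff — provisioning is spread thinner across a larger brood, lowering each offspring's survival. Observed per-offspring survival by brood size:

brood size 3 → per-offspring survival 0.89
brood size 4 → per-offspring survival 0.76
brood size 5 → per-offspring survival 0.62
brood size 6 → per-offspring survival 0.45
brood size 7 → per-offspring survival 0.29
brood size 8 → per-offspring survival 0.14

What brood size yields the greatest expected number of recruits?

5

Expected recruits = c × s(c):
  c=3: 3 × 0.89 = 2.670
  c=4: 4 × 0.76 = 3.040
  c=5: 5 × 0.62 = 3.100
  c=6: 6 × 0.45 = 2.700
  c=7: 7 × 0.29 = 2.030
  c=8: 8 × 0.14 = 1.120
Maximum at c = 5 (3.100 recruits).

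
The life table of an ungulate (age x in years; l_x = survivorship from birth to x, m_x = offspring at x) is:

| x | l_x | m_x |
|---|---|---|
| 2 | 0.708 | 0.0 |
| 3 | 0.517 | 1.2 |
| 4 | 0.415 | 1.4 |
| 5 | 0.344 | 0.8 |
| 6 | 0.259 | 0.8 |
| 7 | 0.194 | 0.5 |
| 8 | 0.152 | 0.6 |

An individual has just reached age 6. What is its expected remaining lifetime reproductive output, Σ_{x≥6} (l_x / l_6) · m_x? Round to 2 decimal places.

l_6 = 0.259. Conditional survival from age 6 to x is l_x / l_6.
  x=6: (0.259/0.259) × 0.8 = 0.8000
  x=7: (0.194/0.259) × 0.5 = 0.3745
  x=8: (0.152/0.259) × 0.6 = 0.3521
Sum = 0.8000 + 0.3745 + 0.3521 = 1.5266

1.53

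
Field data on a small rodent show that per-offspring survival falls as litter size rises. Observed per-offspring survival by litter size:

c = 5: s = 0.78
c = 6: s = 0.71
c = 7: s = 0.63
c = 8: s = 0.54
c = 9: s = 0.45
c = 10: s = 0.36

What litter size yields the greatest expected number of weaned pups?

Expected weaned pups = c × s(c):
  c=5: 5 × 0.78 = 3.900
  c=6: 6 × 0.71 = 4.260
  c=7: 7 × 0.63 = 4.410
  c=8: 8 × 0.54 = 4.320
  c=9: 9 × 0.45 = 4.050
  c=10: 10 × 0.36 = 3.600
Maximum at c = 7 (4.410 weaned pups).

7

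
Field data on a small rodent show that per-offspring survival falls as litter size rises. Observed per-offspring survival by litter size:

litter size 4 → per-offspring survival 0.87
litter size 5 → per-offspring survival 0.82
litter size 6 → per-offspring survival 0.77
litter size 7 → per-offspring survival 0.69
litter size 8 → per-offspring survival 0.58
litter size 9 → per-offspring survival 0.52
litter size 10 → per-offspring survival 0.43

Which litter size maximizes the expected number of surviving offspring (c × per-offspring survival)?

Expected surviving offspring = c × s(c):
  c=4: 4 × 0.87 = 3.480
  c=5: 5 × 0.82 = 4.100
  c=6: 6 × 0.77 = 4.620
  c=7: 7 × 0.69 = 4.830
  c=8: 8 × 0.58 = 4.640
  c=9: 9 × 0.52 = 4.680
  c=10: 10 × 0.43 = 4.300
Maximum at c = 7 (4.830 surviving offspring).

7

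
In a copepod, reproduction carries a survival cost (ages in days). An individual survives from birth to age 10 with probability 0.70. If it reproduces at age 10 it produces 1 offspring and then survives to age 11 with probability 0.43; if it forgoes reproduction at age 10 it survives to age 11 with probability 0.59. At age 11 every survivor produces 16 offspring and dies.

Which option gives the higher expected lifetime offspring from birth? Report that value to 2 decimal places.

breed at age 10: R₀ = 0.70 × (1 + 0.43 × 16) = 0.70 × 7.8800 = 5.5160
delay to age 11: R₀ = 0.70 × (0.59 × 16) = 0.70 × 9.4400 = 6.6080
Higher: delay to age 11 (6.6080).

6.61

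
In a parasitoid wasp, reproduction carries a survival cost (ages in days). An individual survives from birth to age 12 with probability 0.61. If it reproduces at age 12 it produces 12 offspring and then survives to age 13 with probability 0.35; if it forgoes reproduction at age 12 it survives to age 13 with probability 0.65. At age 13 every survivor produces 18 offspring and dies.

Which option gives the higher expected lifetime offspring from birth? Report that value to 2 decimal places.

11.16

breed at age 12: R₀ = 0.61 × (12 + 0.35 × 18) = 0.61 × 18.3000 = 11.1630
delay to age 13: R₀ = 0.61 × (0.65 × 18) = 0.61 × 11.7000 = 7.1370
Higher: breed at age 12 (11.1630).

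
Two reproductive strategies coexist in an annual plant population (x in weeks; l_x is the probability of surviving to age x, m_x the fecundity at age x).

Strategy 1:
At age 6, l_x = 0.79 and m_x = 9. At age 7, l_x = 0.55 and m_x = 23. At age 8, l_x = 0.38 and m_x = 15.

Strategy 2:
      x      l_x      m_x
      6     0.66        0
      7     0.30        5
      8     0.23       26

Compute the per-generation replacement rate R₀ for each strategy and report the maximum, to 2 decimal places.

25.46

Strategy 1: R₀ = 0.79×9 + 0.55×23 + 0.38×15 = 25.4600
Strategy 2: R₀ = 0.66×0 + 0.30×5 + 0.23×26 = 7.4800
Highest R₀: strategy 1 with 25.4600.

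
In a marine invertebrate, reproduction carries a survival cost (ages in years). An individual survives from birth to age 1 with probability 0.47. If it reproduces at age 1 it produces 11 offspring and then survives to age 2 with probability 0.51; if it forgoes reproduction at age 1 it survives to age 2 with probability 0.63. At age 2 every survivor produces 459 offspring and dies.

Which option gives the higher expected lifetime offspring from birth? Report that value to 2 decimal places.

135.91

breed at age 1: R₀ = 0.47 × (11 + 0.51 × 459) = 0.47 × 245.0900 = 115.1923
delay to age 2: R₀ = 0.47 × (0.63 × 459) = 0.47 × 289.1700 = 135.9099
Higher: delay to age 2 (135.9099).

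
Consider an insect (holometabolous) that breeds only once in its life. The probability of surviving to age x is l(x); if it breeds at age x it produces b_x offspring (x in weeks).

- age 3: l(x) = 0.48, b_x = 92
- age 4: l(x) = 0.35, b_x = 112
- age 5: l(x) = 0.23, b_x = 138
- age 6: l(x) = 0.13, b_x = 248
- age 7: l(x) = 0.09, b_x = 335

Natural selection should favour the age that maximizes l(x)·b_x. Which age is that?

3

Expected offspring if breeding at age x = l(x) × b_x:
  age 3: 0.48 × 92 = 44.160
  age 4: 0.35 × 112 = 39.200
  age 5: 0.23 × 138 = 31.740
  age 6: 0.13 × 248 = 32.240
  age 7: 0.09 × 335 = 30.150
Maximum at age 3 (44.160).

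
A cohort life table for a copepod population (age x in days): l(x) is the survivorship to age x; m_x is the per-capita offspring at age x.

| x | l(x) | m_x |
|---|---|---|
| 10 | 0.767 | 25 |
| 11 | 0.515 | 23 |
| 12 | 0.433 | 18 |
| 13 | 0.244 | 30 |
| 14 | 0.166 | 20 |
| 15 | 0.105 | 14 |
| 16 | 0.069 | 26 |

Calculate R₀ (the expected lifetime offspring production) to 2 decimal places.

R₀ = Σ l(x) m_x:
  age 10: 0.767 × 25 = 19.1750
  age 11: 0.515 × 23 = 11.8450
  age 12: 0.433 × 18 = 7.7940
  age 13: 0.244 × 30 = 7.3200
  age 14: 0.166 × 20 = 3.3200
  age 15: 0.105 × 14 = 1.4700
  age 16: 0.069 × 26 = 1.7940
R₀ = 19.1750 + 11.8450 + 7.7940 + 7.3200 + 3.3200 + 1.4700 + 1.7940 = 52.7180

52.72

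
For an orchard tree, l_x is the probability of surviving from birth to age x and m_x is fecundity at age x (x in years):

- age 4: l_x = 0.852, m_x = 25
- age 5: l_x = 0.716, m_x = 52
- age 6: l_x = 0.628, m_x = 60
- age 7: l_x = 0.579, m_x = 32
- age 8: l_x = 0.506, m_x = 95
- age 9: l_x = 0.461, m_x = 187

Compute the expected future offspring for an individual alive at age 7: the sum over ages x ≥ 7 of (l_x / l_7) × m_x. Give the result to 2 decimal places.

l_7 = 0.579. Conditional survival from age 7 to x is l_x / l_7.
  x=7: (0.579/0.579) × 32 = 32.0000
  x=8: (0.506/0.579) × 95 = 83.0225
  x=9: (0.461/0.579) × 187 = 148.8895
Sum = 32.0000 + 83.0225 + 148.8895 = 263.9119

263.91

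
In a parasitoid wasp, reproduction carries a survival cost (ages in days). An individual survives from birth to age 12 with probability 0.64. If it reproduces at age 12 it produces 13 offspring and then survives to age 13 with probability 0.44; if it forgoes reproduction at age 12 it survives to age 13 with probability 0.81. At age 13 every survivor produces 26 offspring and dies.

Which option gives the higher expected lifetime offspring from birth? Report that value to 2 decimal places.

breed at age 12: R₀ = 0.64 × (13 + 0.44 × 26) = 0.64 × 24.4400 = 15.6416
delay to age 13: R₀ = 0.64 × (0.81 × 26) = 0.64 × 21.0600 = 13.4784
Higher: breed at age 12 (15.6416).

15.64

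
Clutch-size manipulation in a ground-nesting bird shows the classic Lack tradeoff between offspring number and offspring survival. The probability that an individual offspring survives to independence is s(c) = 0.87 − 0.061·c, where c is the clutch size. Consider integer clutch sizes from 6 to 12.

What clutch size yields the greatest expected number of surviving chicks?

Expected surviving chicks = c × s(c):
  c=6: 6 × 0.504 = 3.024
  c=7: 7 × 0.443 = 3.101
  c=8: 8 × 0.382 = 3.056
  c=9: 9 × 0.321 = 2.889
  c=10: 10 × 0.260 = 2.600
  c=11: 11 × 0.199 = 2.189
  c=12: 12 × 0.138 = 1.656
Maximum at c = 7 (3.101 surviving chicks).

7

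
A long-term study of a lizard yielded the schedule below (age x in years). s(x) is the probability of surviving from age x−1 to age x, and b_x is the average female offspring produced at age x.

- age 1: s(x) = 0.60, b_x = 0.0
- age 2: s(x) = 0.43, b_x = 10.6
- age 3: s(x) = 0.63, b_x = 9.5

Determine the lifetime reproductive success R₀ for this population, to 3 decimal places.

4.279

Survivorship from birth: l_x = s_1·s_2·…·s_x.
  l_1 = 0.60000
  l_2 = 0.25800
  l_3 = 0.16254
R₀ = Σ l_x b_x:
  age 1: 0.60000 × 0.0 = 0.0000
  age 2: 0.25800 × 10.6 = 2.7348
  age 3: 0.16254 × 9.5 = 1.5441
R₀ = 0.0000 + 2.7348 + 1.5441 = 4.2789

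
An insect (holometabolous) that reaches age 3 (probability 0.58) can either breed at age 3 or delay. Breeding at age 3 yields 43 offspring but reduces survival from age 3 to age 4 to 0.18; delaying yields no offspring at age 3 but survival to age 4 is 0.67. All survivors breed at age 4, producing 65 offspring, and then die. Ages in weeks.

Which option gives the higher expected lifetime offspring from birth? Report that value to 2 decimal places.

31.73

breed at age 3: R₀ = 0.58 × (43 + 0.18 × 65) = 0.58 × 54.7000 = 31.7260
delay to age 4: R₀ = 0.58 × (0.67 × 65) = 0.58 × 43.5500 = 25.2590
Higher: breed at age 3 (31.7260).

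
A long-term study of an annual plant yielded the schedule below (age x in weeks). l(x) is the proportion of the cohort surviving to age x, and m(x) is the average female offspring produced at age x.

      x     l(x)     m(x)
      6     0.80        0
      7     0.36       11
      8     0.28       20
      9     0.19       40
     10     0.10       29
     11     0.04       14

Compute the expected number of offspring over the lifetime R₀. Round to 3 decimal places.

R₀ = Σ l(x) m(x):
  age 6: 0.80 × 0 = 0.0000
  age 7: 0.36 × 11 = 3.9600
  age 8: 0.28 × 20 = 5.6000
  age 9: 0.19 × 40 = 7.6000
  age 10: 0.10 × 29 = 2.9000
  age 11: 0.04 × 14 = 0.5600
R₀ = 0.0000 + 3.9600 + 5.6000 + 7.6000 + 2.9000 + 0.5600 = 20.6200

20.620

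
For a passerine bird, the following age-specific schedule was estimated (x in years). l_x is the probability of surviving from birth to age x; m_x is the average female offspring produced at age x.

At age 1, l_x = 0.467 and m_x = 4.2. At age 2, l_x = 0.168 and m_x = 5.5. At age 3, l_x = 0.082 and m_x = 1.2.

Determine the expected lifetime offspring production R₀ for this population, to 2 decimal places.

2.98

R₀ = Σ l_x m_x:
  age 1: 0.467 × 4.2 = 1.9614
  age 2: 0.168 × 5.5 = 0.9240
  age 3: 0.082 × 1.2 = 0.0984
R₀ = 1.9614 + 0.9240 + 0.0984 = 2.9838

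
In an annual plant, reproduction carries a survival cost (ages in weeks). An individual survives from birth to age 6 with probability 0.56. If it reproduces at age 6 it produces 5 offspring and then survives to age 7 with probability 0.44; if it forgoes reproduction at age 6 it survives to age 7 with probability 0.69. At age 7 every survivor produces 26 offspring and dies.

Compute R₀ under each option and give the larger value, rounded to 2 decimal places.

10.05

breed at age 6: R₀ = 0.56 × (5 + 0.44 × 26) = 0.56 × 16.4400 = 9.2064
delay to age 7: R₀ = 0.56 × (0.69 × 26) = 0.56 × 17.9400 = 10.0464
Higher: delay to age 7 (10.0464).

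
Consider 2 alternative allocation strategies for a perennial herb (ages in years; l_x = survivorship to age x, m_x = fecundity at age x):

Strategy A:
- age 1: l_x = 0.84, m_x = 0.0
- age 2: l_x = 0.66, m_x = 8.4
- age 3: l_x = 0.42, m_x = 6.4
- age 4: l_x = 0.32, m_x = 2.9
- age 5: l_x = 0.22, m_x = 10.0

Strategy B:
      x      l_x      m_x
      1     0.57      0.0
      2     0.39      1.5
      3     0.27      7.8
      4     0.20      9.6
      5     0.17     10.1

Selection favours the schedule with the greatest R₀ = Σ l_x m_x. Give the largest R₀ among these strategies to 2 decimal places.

Strategy A: R₀ = 0.84×0.0 + 0.66×8.4 + 0.42×6.4 + 0.32×2.9 + 0.22×10.0 = 11.3600
Strategy B: R₀ = 0.57×0.0 + 0.39×1.5 + 0.27×7.8 + 0.20×9.6 + 0.17×10.1 = 6.3280
Highest R₀: strategy A with 11.3600.

11.36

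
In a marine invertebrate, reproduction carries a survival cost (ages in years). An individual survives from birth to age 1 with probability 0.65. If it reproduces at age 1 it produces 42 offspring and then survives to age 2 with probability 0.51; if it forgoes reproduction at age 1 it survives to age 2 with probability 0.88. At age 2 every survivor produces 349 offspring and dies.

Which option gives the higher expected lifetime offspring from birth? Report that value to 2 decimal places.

breed at age 1: R₀ = 0.65 × (42 + 0.51 × 349) = 0.65 × 219.9900 = 142.9935
delay to age 2: R₀ = 0.65 × (0.88 × 349) = 0.65 × 307.1200 = 199.6280
Higher: delay to age 2 (199.6280).

199.63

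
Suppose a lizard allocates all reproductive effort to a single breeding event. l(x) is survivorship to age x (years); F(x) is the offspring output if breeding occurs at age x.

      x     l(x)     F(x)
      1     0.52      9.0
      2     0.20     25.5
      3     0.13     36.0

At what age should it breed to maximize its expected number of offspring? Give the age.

Expected offspring if breeding at age x = l(x) × F(x):
  age 1: 0.52 × 9.0 = 4.680
  age 2: 0.20 × 25.5 = 5.100
  age 3: 0.13 × 36.0 = 4.680
Maximum at age 2 (5.100).

2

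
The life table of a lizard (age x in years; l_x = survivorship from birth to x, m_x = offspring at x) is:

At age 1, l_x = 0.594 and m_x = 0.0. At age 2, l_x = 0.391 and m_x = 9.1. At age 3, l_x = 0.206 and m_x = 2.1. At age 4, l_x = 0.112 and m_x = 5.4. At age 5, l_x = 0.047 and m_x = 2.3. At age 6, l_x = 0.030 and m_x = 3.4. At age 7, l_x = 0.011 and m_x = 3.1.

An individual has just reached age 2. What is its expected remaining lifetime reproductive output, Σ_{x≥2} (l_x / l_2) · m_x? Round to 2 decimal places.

l_2 = 0.391. Conditional survival from age 2 to x is l_x / l_2.
  x=2: (0.391/0.391) × 9.1 = 9.1000
  x=3: (0.206/0.391) × 2.1 = 1.1064
  x=4: (0.112/0.391) × 5.4 = 1.5468
  x=5: (0.047/0.391) × 2.3 = 0.2765
  x=6: (0.030/0.391) × 3.4 = 0.2609
  x=7: (0.011/0.391) × 3.1 = 0.0872
Sum = 9.1000 + 1.1064 + 1.5468 + 0.2765 + 0.2609 + 0.0872 = 12.3777

12.38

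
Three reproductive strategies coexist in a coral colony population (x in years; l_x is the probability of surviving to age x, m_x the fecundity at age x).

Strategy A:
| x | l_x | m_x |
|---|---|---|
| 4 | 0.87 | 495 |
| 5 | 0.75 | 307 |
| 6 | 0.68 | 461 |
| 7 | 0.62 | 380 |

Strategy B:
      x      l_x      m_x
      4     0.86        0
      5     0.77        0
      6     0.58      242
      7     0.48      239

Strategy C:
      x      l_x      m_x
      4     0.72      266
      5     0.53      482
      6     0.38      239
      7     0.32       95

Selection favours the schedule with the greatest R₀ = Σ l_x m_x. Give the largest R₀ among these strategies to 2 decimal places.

1209.98

Strategy A: R₀ = 0.87×495 + 0.75×307 + 0.68×461 + 0.62×380 = 1209.9800
Strategy B: R₀ = 0.86×0 + 0.77×0 + 0.58×242 + 0.48×239 = 255.0800
Strategy C: R₀ = 0.72×266 + 0.53×482 + 0.38×239 + 0.32×95 = 568.2000
Highest R₀: strategy A with 1209.9800.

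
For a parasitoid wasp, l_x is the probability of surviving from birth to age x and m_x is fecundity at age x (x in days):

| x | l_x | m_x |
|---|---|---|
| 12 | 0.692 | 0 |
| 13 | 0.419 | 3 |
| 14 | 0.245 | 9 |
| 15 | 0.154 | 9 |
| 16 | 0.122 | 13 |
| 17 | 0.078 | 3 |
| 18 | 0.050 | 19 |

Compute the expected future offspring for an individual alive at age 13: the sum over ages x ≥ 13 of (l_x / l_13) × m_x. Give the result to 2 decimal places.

18.18

l_13 = 0.419. Conditional survival from age 13 to x is l_x / l_13.
  x=13: (0.419/0.419) × 3 = 3.0000
  x=14: (0.245/0.419) × 9 = 5.2625
  x=15: (0.154/0.419) × 9 = 3.3079
  x=16: (0.122/0.419) × 13 = 3.7852
  x=17: (0.078/0.419) × 3 = 0.5585
  x=18: (0.050/0.419) × 19 = 2.2673
Sum = 3.0000 + 5.2625 + 3.3079 + 3.7852 + 0.5585 + 2.2673 = 18.1814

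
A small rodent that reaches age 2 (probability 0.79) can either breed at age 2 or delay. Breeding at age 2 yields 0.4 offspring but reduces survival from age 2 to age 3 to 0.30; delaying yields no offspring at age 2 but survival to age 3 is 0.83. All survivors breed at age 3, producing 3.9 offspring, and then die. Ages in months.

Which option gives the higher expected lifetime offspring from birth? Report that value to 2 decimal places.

breed at age 2: R₀ = 0.79 × (0.4 + 0.30 × 3.9) = 0.79 × 1.5700 = 1.2403
delay to age 3: R₀ = 0.79 × (0.83 × 3.9) = 0.79 × 3.2370 = 2.5572
Higher: delay to age 3 (2.5572).

2.56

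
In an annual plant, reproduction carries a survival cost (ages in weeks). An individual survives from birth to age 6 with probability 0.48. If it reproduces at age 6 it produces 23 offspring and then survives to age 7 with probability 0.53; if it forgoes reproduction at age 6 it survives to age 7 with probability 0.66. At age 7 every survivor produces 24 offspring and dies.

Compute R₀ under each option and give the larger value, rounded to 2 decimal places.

17.15

breed at age 6: R₀ = 0.48 × (23 + 0.53 × 24) = 0.48 × 35.7200 = 17.1456
delay to age 7: R₀ = 0.48 × (0.66 × 24) = 0.48 × 15.8400 = 7.6032
Higher: breed at age 6 (17.1456).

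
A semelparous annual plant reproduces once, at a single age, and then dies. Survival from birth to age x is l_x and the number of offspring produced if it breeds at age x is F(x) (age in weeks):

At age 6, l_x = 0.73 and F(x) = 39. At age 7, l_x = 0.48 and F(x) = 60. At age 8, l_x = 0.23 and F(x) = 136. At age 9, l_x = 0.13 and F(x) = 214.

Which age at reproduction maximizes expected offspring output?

Expected offspring if breeding at age x = l_x × F(x):
  age 6: 0.73 × 39 = 28.470
  age 7: 0.48 × 60 = 28.800
  age 8: 0.23 × 136 = 31.280
  age 9: 0.13 × 214 = 27.820
Maximum at age 8 (31.280).

8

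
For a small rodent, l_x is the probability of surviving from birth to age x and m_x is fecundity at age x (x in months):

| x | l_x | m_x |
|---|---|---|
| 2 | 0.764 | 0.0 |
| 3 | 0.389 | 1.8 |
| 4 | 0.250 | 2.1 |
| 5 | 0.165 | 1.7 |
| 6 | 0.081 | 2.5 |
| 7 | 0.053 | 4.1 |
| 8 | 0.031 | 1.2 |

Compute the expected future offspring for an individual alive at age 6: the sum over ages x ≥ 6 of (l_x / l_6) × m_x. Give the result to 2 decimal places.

5.64

l_6 = 0.081. Conditional survival from age 6 to x is l_x / l_6.
  x=6: (0.081/0.081) × 2.5 = 2.5000
  x=7: (0.053/0.081) × 4.1 = 2.6827
  x=8: (0.031/0.081) × 1.2 = 0.4593
Sum = 2.5000 + 2.6827 + 0.4593 = 5.6420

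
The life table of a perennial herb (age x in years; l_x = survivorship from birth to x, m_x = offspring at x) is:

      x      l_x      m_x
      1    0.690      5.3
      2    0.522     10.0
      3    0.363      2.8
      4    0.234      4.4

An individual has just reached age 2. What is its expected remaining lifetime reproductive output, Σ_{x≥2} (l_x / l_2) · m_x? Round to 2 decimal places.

13.92

l_2 = 0.522. Conditional survival from age 2 to x is l_x / l_2.
  x=2: (0.522/0.522) × 10.0 = 10.0000
  x=3: (0.363/0.522) × 2.8 = 1.9471
  x=4: (0.234/0.522) × 4.4 = 1.9724
Sum = 10.0000 + 1.9471 + 1.9724 = 13.9195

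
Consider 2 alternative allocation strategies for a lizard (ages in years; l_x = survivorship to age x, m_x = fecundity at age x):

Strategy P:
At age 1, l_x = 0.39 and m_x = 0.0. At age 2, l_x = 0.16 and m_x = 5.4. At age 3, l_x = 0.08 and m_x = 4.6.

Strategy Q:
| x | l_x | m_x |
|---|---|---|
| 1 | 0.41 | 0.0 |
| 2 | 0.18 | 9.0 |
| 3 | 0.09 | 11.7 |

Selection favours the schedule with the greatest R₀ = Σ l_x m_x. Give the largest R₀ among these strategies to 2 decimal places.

2.67

Strategy P: R₀ = 0.39×0.0 + 0.16×5.4 + 0.08×4.6 = 1.2320
Strategy Q: R₀ = 0.41×0.0 + 0.18×9.0 + 0.09×11.7 = 2.6730
Highest R₀: strategy Q with 2.6730.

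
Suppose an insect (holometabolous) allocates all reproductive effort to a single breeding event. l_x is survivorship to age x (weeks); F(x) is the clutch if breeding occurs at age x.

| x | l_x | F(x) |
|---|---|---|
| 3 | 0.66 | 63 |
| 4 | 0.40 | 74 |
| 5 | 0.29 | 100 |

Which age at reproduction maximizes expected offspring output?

3

Expected offspring if breeding at age x = l_x × F(x):
  age 3: 0.66 × 63 = 41.580
  age 4: 0.40 × 74 = 29.600
  age 5: 0.29 × 100 = 29.000
Maximum at age 3 (41.580).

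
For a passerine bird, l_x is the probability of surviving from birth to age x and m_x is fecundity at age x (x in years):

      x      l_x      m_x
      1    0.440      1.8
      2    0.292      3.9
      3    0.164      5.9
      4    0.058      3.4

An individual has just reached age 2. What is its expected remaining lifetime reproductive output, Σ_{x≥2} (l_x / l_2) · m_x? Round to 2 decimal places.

l_2 = 0.292. Conditional survival from age 2 to x is l_x / l_2.
  x=2: (0.292/0.292) × 3.9 = 3.9000
  x=3: (0.164/0.292) × 5.9 = 3.3137
  x=4: (0.058/0.292) × 3.4 = 0.6753
Sum = 3.9000 + 3.3137 + 0.6753 = 7.8890

7.89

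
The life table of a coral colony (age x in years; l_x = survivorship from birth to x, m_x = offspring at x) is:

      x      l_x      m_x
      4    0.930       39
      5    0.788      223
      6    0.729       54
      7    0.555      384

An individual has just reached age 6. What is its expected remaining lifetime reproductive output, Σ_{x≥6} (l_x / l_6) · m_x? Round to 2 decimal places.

346.35

l_6 = 0.729. Conditional survival from age 6 to x is l_x / l_6.
  x=6: (0.729/0.729) × 54 = 54.0000
  x=7: (0.555/0.729) × 384 = 292.3457
Sum = 54.0000 + 292.3457 = 346.3457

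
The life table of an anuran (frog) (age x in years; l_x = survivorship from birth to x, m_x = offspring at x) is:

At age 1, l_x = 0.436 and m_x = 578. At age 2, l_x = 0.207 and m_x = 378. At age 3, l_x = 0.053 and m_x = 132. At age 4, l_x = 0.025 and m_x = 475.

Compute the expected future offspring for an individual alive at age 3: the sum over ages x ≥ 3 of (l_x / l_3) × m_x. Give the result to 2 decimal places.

l_3 = 0.053. Conditional survival from age 3 to x is l_x / l_3.
  x=3: (0.053/0.053) × 132 = 132.0000
  x=4: (0.025/0.053) × 475 = 224.0566
Sum = 132.0000 + 224.0566 = 356.0566

356.06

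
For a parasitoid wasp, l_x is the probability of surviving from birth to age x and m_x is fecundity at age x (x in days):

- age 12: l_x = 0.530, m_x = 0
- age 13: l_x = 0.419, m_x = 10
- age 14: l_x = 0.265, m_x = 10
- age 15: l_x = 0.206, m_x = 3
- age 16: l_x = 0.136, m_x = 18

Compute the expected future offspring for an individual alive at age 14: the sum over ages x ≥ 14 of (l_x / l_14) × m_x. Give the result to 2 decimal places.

l_14 = 0.265. Conditional survival from age 14 to x is l_x / l_14.
  x=14: (0.265/0.265) × 10 = 10.0000
  x=15: (0.206/0.265) × 3 = 2.3321
  x=16: (0.136/0.265) × 18 = 9.2377
Sum = 10.0000 + 2.3321 + 9.2377 = 21.5698

21.57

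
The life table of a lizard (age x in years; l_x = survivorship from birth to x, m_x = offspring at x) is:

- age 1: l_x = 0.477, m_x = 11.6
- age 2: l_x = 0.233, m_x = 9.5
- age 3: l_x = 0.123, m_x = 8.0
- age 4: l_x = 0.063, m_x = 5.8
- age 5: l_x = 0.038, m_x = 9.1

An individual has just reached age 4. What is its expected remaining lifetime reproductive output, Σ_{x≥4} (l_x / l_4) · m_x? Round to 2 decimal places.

11.29

l_4 = 0.063. Conditional survival from age 4 to x is l_x / l_4.
  x=4: (0.063/0.063) × 5.8 = 5.8000
  x=5: (0.038/0.063) × 9.1 = 5.4889
Sum = 5.8000 + 5.4889 = 11.2889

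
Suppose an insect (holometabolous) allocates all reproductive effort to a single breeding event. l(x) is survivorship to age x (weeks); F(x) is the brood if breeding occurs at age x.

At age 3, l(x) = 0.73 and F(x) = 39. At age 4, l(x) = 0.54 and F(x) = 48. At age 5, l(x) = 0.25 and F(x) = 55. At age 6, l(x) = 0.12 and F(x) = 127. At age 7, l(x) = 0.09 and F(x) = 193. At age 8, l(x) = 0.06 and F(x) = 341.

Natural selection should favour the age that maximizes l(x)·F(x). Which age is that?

3

Expected offspring if breeding at age x = l(x) × F(x):
  age 3: 0.73 × 39 = 28.470
  age 4: 0.54 × 48 = 25.920
  age 5: 0.25 × 55 = 13.750
  age 6: 0.12 × 127 = 15.240
  age 7: 0.09 × 193 = 17.370
  age 8: 0.06 × 341 = 20.460
Maximum at age 3 (28.470).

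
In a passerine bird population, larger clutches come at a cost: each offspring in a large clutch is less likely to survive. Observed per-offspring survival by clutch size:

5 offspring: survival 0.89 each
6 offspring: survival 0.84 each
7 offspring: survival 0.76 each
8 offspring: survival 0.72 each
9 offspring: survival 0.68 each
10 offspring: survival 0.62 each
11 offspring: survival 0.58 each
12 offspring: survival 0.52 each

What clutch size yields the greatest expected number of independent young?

11

Expected independent young = c × s(c):
  c=5: 5 × 0.89 = 4.450
  c=6: 6 × 0.84 = 5.040
  c=7: 7 × 0.76 = 5.320
  c=8: 8 × 0.72 = 5.760
  c=9: 9 × 0.68 = 6.120
  c=10: 10 × 0.62 = 6.200
  c=11: 11 × 0.58 = 6.380
  c=12: 12 × 0.52 = 6.240
Maximum at c = 11 (6.380 independent young).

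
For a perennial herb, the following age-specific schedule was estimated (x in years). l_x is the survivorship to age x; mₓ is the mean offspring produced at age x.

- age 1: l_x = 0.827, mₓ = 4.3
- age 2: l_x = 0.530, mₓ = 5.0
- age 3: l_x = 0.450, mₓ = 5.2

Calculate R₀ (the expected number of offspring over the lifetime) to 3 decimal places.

8.546

R₀ = Σ l_x mₓ:
  age 1: 0.827 × 4.3 = 3.5561
  age 2: 0.530 × 5.0 = 2.6500
  age 3: 0.450 × 5.2 = 2.3400
R₀ = 3.5561 + 2.6500 + 2.3400 = 8.5461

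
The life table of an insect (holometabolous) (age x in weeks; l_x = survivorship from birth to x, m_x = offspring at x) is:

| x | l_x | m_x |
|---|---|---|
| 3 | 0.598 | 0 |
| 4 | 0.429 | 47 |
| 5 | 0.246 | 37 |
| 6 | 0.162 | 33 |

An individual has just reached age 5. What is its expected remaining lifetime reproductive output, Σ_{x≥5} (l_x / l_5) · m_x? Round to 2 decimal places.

l_5 = 0.246. Conditional survival from age 5 to x is l_x / l_5.
  x=5: (0.246/0.246) × 37 = 37.0000
  x=6: (0.162/0.246) × 33 = 21.7317
Sum = 37.0000 + 21.7317 = 58.7317

58.73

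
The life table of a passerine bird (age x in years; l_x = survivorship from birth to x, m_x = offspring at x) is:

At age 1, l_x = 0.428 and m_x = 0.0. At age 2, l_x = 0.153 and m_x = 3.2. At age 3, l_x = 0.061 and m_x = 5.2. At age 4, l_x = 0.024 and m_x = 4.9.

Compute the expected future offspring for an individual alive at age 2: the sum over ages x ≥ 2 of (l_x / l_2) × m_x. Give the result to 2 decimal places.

l_2 = 0.153. Conditional survival from age 2 to x is l_x / l_2.
  x=2: (0.153/0.153) × 3.2 = 3.2000
  x=3: (0.061/0.153) × 5.2 = 2.0732
  x=4: (0.024/0.153) × 4.9 = 0.7686
Sum = 3.2000 + 2.0732 + 0.7686 = 6.0418

6.04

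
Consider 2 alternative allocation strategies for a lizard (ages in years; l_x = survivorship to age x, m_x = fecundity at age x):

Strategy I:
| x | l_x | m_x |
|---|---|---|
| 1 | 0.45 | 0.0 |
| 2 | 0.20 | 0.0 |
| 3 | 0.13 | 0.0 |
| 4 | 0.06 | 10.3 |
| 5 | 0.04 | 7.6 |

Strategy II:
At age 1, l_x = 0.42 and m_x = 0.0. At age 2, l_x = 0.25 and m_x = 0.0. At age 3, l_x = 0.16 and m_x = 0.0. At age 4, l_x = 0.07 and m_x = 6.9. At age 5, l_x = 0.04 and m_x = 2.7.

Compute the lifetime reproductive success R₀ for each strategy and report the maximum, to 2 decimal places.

Strategy I: R₀ = 0.45×0.0 + 0.20×0.0 + 0.13×0.0 + 0.06×10.3 + 0.04×7.6 = 0.9220
Strategy II: R₀ = 0.42×0.0 + 0.25×0.0 + 0.16×0.0 + 0.07×6.9 + 0.04×2.7 = 0.5910
Highest R₀: strategy I with 0.9220.

0.92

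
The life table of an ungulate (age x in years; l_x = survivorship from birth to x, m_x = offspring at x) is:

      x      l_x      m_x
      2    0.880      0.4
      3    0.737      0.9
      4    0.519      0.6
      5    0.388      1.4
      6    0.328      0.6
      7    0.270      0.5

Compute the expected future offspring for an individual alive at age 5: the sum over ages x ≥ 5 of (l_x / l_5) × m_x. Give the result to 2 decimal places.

2.26

l_5 = 0.388. Conditional survival from age 5 to x is l_x / l_5.
  x=5: (0.388/0.388) × 1.4 = 1.4000
  x=6: (0.328/0.388) × 0.6 = 0.5072
  x=7: (0.270/0.388) × 0.5 = 0.3479
Sum = 1.4000 + 0.5072 + 0.3479 = 2.2552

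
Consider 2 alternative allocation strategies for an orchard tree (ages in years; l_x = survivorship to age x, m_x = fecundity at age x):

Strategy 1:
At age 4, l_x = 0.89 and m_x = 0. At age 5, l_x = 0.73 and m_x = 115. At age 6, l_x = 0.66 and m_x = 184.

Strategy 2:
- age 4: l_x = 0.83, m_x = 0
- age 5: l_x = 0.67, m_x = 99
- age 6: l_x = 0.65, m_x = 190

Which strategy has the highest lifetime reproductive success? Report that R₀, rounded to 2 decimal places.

205.39

Strategy 1: R₀ = 0.89×0 + 0.73×115 + 0.66×184 = 205.3900
Strategy 2: R₀ = 0.83×0 + 0.67×99 + 0.65×190 = 189.8300
Highest R₀: strategy 1 with 205.3900.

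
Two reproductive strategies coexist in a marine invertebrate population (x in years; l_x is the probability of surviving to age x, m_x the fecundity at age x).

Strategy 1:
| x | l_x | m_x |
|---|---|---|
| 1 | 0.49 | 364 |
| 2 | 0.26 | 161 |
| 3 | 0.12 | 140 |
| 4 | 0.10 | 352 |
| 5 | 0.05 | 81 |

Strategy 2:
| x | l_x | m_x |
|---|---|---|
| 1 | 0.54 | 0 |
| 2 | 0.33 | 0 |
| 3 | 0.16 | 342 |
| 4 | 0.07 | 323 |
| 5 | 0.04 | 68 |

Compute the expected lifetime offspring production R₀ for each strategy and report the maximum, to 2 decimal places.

Strategy 1: R₀ = 0.49×364 + 0.26×161 + 0.12×140 + 0.10×352 + 0.05×81 = 276.2700
Strategy 2: R₀ = 0.54×0 + 0.33×0 + 0.16×342 + 0.07×323 + 0.04×68 = 80.0500
Highest R₀: strategy 1 with 276.2700.

276.27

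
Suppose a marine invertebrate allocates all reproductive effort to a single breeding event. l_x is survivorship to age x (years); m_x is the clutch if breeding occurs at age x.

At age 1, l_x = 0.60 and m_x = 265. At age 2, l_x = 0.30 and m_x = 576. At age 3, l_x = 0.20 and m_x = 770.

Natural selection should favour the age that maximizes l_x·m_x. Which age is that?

2

Expected offspring if breeding at age x = l_x × m_x:
  age 1: 0.60 × 265 = 159.000
  age 2: 0.30 × 576 = 172.800
  age 3: 0.20 × 770 = 154.000
Maximum at age 2 (172.800).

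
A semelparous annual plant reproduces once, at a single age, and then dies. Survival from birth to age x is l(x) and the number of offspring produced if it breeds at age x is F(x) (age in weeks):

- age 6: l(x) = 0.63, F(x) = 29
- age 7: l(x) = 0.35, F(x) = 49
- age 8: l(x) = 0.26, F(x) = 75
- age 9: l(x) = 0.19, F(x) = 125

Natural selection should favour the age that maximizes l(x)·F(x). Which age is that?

9

Expected offspring if breeding at age x = l(x) × F(x):
  age 6: 0.63 × 29 = 18.270
  age 7: 0.35 × 49 = 17.150
  age 8: 0.26 × 75 = 19.500
  age 9: 0.19 × 125 = 23.750
Maximum at age 9 (23.750).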